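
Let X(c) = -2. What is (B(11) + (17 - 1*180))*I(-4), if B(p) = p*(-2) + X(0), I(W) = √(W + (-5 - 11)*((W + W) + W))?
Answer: -374*√47 ≈ -2564.0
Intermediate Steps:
I(W) = √47*√(-W) (I(W) = √(W - 16*(2*W + W)) = √(W - 48*W) = √(-47*W) = √47*√(-W))
B(p) = -2 - 2*p (B(p) = p*(-2) - 2 = -2*p - 2 = -2 - 2*p)
(B(11) + (17 - 1*180))*I(-4) = ((-2 - 2*11) + (17 - 1*180))*(√47*√(-1*(-4))) = ((-2 - 22) + (17 - 180))*(√47*√4) = (-24 - 163)*(√47*2) = -374*√47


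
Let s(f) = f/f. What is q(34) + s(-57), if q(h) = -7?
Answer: -6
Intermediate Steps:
s(f) = 1
q(34) + s(-57) = -7 + 1 = -6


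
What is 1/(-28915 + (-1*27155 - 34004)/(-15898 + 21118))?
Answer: -5220/150997459 ≈ -3.4570e-5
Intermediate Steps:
1/(-28915 + (-1*27155 - 34004)/(-15898 + 21118)) = 1/(-28915 + (-27155 - 34004)/5220) = 1/(-28915 - 61159*1/5220) = 1/(-28915 - 61159/5220) = 1/(-150997459/5220) = -5220/150997459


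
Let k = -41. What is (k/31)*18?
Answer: -738/31 ≈ -23.806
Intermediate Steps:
(k/31)*18 = (-41/31)*18 = ((1/31)*(-41))*18 = -41/31*18 = -738/31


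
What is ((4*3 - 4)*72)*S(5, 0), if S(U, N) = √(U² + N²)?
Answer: 2880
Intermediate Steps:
S(U, N) = √(N² + U²)
((4*3 - 4)*72)*S(5, 0) = ((4*3 - 4)*72)*√(0² + 5²) = ((12 - 4)*72)*√(0 + 25) = (8*72)*√25 = 576*5 = 2880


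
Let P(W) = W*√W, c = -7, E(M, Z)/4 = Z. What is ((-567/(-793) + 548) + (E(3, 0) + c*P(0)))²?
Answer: 189338987161/628849 ≈ 3.0109e+5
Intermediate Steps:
E(M, Z) = 4*Z
P(W) = W^(3/2)
((-567/(-793) + 548) + (E(3, 0) + c*P(0)))² = ((-567/(-793) + 548) + (4*0 - 7*0^(3/2)))² = ((-567*(-1/793) + 548) + (0 - 7*0))² = ((567/793 + 548) + (0 + 0))² = (435131/793 + 0)² = (435131/793)² = 189338987161/628849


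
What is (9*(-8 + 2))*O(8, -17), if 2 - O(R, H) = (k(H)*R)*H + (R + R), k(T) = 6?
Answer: -43308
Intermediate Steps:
O(R, H) = 2 - 2*R - 6*H*R (O(R, H) = 2 - ((6*R)*H + (R + R)) = 2 - (6*H*R + 2*R) = 2 - (2*R + 6*H*R) = 2 + (-2*R - 6*H*R) = 2 - 2*R - 6*H*R)
(9*(-8 + 2))*O(8, -17) = (9*(-8 + 2))*(2 - 2*8 - 6*(-17)*8) = (9*(-6))*(2 - 16 + 816) = -54*802 = -43308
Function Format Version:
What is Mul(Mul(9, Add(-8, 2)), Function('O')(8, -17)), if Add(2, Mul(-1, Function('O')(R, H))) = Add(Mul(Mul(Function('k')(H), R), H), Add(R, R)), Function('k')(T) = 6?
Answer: -43308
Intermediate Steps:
Function('O')(R, H) = Add(2, Mul(-2, R), Mul(-6, H, R)) (Function('O')(R, H) = Add(2, Mul(-1, Add(Mul(Mul(6, R), H), Add(R, R)))) = Add(2, Mul(-1, Add(Mul(6, H, R), Mul(2, R)))) = Add(2, Mul(-1, Add(Mul(2, R), Mul(6, H, R)))) = Add(2, Add(Mul(-2, R), Mul(-6, H, R))) = Add(2, Mul(-2, R), Mul(-6, H, R)))
Mul(Mul(9, Add(-8, 2)), Function('O')(8, -17)) = Mul(Mul(9, Add(-8, 2)), Add(2, Mul(-2, 8), Mul(-6, -17, 8))) = Mul(Mul(9, -6), Add(2, -16, 816)) = Mul(-54, 802) = -43308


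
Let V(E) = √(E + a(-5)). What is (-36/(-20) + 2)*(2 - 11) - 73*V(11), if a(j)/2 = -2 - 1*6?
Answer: -171/5 - 73*I*√5 ≈ -34.2 - 163.23*I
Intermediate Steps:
a(j) = -16 (a(j) = 2*(-2 - 1*6) = 2*(-2 - 6) = 2*(-8) = -16)
V(E) = √(-16 + E) (V(E) = √(E - 16) = √(-16 + E))
(-36/(-20) + 2)*(2 - 11) - 73*V(11) = (-36/(-20) + 2)*(2 - 11) - 73*√(-16 + 11) = (-36*(-1/20) + 2)*(-9) - 73*I*√5 = (9/5 + 2)*(-9) - 73*I*√5 = (19/5)*(-9) - 73*I*√5 = -171/5 - 73*I*√5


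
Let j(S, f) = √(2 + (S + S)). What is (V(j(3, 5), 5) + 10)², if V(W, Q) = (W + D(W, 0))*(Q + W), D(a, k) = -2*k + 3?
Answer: 1601 + 1056*√2 ≈ 3094.4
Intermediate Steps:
D(a, k) = 3 - 2*k
j(S, f) = √(2 + 2*S)
V(W, Q) = (3 + W)*(Q + W) (V(W, Q) = (W + (3 - 2*0))*(Q + W) = (W + (3 + 0))*(Q + W) = (W + 3)*(Q + W) = (3 + W)*(Q + W))
(V(j(3, 5), 5) + 10)² = (((√(2 + 2*3))² + 3*5 + 3*√(2 + 2*3) + 5*√(2 + 2*3)) + 10)² = (((√(2 + 6))² + 15 + 3*√(2 + 6) + 5*√(2 + 6)) + 10)² = (((√8)² + 15 + 3*√8 + 5*√8) + 10)² = (((2*√2)² + 15 + 3*(2*√2) + 5*(2*√2)) + 10)² = ((8 + 15 + 6*√2 + 10*√2) + 10)² = ((23 + 16*√2) + 10)² = (33 + 16*√2)²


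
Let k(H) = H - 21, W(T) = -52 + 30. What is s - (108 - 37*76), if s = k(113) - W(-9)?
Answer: 2818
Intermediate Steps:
W(T) = -22
k(H) = -21 + H
s = 114 (s = (-21 + 113) - 1*(-22) = 92 + 22 = 114)
s - (108 - 37*76) = 114 - (108 - 37*76) = 114 - (108 - 2812) = 114 - 1*(-2704) = 114 + 2704 = 2818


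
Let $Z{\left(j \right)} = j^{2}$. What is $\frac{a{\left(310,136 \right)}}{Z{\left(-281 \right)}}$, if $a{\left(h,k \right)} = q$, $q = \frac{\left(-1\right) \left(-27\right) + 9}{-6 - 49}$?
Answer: $- \frac{36}{4342855} \approx -8.2895 \cdot 10^{-6}$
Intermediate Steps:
$q = - \frac{36}{55}$ ($q = \frac{27 + 9}{-55} = 36 \left(- \frac{1}{55}\right) = - \frac{36}{55} \approx -0.65455$)
$a{\left(h,k \right)} = - \frac{36}{55}$
$\frac{a{\left(310,136 \right)}}{Z{\left(-281 \right)}} = - \frac{36}{55 \left(-281\right)^{2}} = - \frac{36}{55 \cdot 78961} = \left(- \frac{36}{55}\right) \frac{1}{78961} = - \frac{36}{4342855}$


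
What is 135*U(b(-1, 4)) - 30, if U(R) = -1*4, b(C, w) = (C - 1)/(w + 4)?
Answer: -570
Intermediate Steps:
b(C, w) = (-1 + C)/(4 + w)
U(R) = -4
135*U(b(-1, 4)) - 30 = 135*(-4) - 30 = -540 - 30 = -570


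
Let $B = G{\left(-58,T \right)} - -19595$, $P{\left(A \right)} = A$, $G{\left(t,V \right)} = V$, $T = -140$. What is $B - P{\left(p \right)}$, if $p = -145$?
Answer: $19600$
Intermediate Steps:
$B = 19455$ ($B = -140 - -19595 = -140 + 19595 = 19455$)
$B - P{\left(p \right)} = 19455 - -145 = 19455 + 145 = 19600$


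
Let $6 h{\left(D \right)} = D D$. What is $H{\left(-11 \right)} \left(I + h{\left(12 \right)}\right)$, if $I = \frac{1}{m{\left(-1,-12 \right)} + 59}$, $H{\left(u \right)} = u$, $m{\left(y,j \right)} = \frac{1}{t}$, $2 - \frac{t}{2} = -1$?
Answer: $- \frac{93786}{355} \approx -264.19$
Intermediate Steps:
$h{\left(D \right)} = \frac{D^{2}}{6}$ ($h{\left(D \right)} = \frac{D D}{6} = \frac{D^{2}}{6}$)
$t = 6$ ($t = 4 - -2 = 4 + 2 = 6$)
$m{\left(y,j \right)} = \frac{1}{6}$
$I = \frac{6}{355}$ ($I = \frac{1}{\frac{1}{6} + 59} = \frac{1}{\frac{355}{6}} = \frac{6}{355} \approx 0.016901$)
$H{\left(-11 \right)} \left(I + h{\left(12 \right)}\right) = - 11 \left(\frac{6}{355} + \frac{12^{2}}{6}\right) = - 11 \left(\frac{6}{355} + \frac{1}{6} \cdot 144\right) = - 11 \left(\frac{6}{355} + 24\right) = \left(-11\right) \frac{8526}{355} = - \frac{93786}{355}$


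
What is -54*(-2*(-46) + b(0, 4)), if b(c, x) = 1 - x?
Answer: -4806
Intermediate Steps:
-54*(-2*(-46) + b(0, 4)) = -54*(-2*(-46) + (1 - 1*4)) = -54*(92 + (1 - 4)) = -54*(92 - 3) = -54*89 = -4806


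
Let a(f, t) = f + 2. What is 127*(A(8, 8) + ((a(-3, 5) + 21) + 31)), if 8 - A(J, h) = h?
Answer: 6477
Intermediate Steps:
A(J, h) = 8 - h
a(f, t) = 2 + f
127*(A(8, 8) + ((a(-3, 5) + 21) + 31)) = 127*((8 - 1*8) + (((2 - 3) + 21) + 31)) = 127*((8 - 8) + ((-1 + 21) + 31)) = 127*(0 + (20 + 31)) = 127*(0 + 51) = 127*51 = 6477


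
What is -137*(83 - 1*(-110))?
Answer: -26441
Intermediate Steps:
-137*(83 - 1*(-110)) = -137*(83 + 110) = -137*193 = -26441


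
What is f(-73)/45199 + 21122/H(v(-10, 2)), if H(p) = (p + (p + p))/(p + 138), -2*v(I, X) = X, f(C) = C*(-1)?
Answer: -130792978867/135597 ≈ -9.6457e+5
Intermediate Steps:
f(C) = -C
v(I, X) = -X/2
H(p) = 3*p/(138 + p) (H(p) = (p + 2*p)/(138 + p) = (3*p)/(138 + p) = 3*p/(138 + p))
f(-73)/45199 + 21122/H(v(-10, 2)) = -1*(-73)/45199 + 21122/((3*(-½*2)/(138 - ½*2))) = 73*(1/45199) + 21122/((3*(-1)/(138 - 1))) = 73/45199 + 21122/((3*(-1)/137)) = 73/45199 + 21122/((3*(-1)*(1/137))) = 73/45199 + 21122/(-3/137) = 73/45199 + 21122*(-137/3) = 73/45199 - 2893714/3 = -130792978867/135597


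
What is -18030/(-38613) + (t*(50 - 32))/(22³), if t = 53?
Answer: 38136707/68525204 ≈ 0.55654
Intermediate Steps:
-18030/(-38613) + (t*(50 - 32))/(22³) = -18030/(-38613) + (53*(50 - 32))/(22³) = -18030*(-1/38613) + (53*18)/10648 = 6010/12871 + 954*(1/10648) = 6010/12871 + 477/5324 = 38136707/68525204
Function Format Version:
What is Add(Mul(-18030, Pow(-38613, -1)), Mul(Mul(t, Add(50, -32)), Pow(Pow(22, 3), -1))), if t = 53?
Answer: Rational(38136707, 68525204) ≈ 0.55654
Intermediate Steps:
Add(Mul(-18030, Pow(-38613, -1)), Mul(Mul(t, Add(50, -32)), Pow(Pow(22, 3), -1))) = Add(Mul(-18030, Pow(-38613, -1)), Mul(Mul(53, Add(50, -32)), Pow(Pow(22, 3), -1))) = Add(Mul(-18030, Rational(-1, 38613)), Mul(Mul(53, 18), Pow(10648, -1))) = Add(Rational(6010, 12871), Mul(954, Rational(1, 10648))) = Add(Rational(6010, 12871), Rational(477, 5324)) = Rational(38136707, 68525204)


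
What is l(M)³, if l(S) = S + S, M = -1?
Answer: -8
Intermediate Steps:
l(S) = 2*S
l(M)³ = (2*(-1))³ = (-2)³ = -8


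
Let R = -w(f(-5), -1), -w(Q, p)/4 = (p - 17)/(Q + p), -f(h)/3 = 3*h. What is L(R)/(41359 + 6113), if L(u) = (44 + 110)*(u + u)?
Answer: -21/1978 ≈ -0.010617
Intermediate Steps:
f(h) = -9*h
w(Q, p) = -4*(-17 + p)/(Q + p) (w(Q, p) = -4*(p - 17)/(Q + p) = -4*(-17 + p)/(Q + p))
R = -18/11 (R = -4*(17 - 1*(-1))/(-9*(-5) - 1) = -4*(17 + 1)/(45 - 1) = -4*18/44 = -1*18/11 = -18/11 ≈ -1.6364)
L(u) = 308*u (L(u) = 154*(2*u) = 308*u)
L(R)/(41359 + 6113) = (308*(-18/11))/(41359 + 6113) = -504/47472 = -504*1/47472 = -21/1978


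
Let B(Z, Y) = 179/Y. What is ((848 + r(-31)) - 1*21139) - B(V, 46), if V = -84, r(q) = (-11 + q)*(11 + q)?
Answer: -894925/46 ≈ -19455.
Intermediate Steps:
((848 + r(-31)) - 1*21139) - B(V, 46) = ((848 + (-121 + (-31)²)) - 1*21139) - 179/46 = ((848 + (-121 + 961)) - 21139) - 179/46 = ((848 + 840) - 21139) - 1*179/46 = (1688 - 21139) - 179/46 = -19451 - 179/46 = -894925/46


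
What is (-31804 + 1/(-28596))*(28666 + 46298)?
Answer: -5681441504695/2383 ≈ -2.3842e+9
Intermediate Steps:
(-31804 + 1/(-28596))*(28666 + 46298) = (-31804 - 1/28596)*74964 = -909467185/28596*74964 = -5681441504695/2383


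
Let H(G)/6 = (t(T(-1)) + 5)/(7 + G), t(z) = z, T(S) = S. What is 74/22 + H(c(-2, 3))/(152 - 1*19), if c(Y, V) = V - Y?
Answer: 4943/1463 ≈ 3.3787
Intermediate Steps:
H(G) = 24/(7 + G) (H(G) = 6*((-1 + 5)/(7 + G)) = 6*(4/(7 + G)) = 24/(7 + G))
74/22 + H(c(-2, 3))/(152 - 1*19) = 74/22 + (24/(7 + (3 - 1*(-2))))/(152 - 1*19) = 74*(1/22) + (24/(7 + (3 + 2)))/(152 - 19) = 37/11 + (24/(7 + 5))/133 = 37/11 + (24/12)*(1/133) = 37/11 + (24*(1/12))*(1/133) = 37/11 + 2*(1/133) = 37/11 + 2/133 = 4943/1463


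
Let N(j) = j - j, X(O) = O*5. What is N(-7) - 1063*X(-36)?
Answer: 191340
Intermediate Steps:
X(O) = 5*O
N(j) = 0
N(-7) - 1063*X(-36) = 0 - 5315*(-36) = 0 - 1063*(-180) = 0 + 191340 = 191340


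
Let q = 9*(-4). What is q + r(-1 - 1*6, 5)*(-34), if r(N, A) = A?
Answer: -206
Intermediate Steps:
q = -36
q + r(-1 - 1*6, 5)*(-34) = -36 + 5*(-34) = -36 - 170 = -206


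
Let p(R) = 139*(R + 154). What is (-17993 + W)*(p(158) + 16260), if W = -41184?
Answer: -3528606156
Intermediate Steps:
p(R) = 21406 + 139*R (p(R) = 139*(154 + R) = 21406 + 139*R)
(-17993 + W)*(p(158) + 16260) = (-17993 - 41184)*((21406 + 139*158) + 16260) = -59177*((21406 + 21962) + 16260) = -59177*(43368 + 16260) = -59177*59628 = -3528606156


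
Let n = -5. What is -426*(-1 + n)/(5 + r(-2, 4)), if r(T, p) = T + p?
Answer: 2556/7 ≈ 365.14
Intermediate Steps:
-426*(-1 + n)/(5 + r(-2, 4)) = -426*(-1 - 5)/(5 + (-2 + 4)) = -(-2556)/(5 + 2) = -(-2556)/7 = -426*(-6/7) = 2556/7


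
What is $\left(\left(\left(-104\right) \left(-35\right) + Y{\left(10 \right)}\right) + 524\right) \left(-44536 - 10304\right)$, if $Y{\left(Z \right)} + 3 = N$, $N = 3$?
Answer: $-228353760$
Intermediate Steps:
$Y{\left(Z \right)} = 0$ ($Y{\left(Z \right)} = -3 + 3 = 0$)
$\left(\left(\left(-104\right) \left(-35\right) + Y{\left(10 \right)}\right) + 524\right) \left(-44536 - 10304\right) = \left(\left(\left(-104\right) \left(-35\right) + 0\right) + 524\right) \left(-44536 - 10304\right) = \left(\left(3640 + 0\right) + 524\right) \left(-54840\right) = \left(3640 + 524\right) \left(-54840\right) = 4164 \left(-54840\right) = -228353760$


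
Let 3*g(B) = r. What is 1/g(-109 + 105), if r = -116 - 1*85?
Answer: -1/67 ≈ -0.014925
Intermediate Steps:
r = -201 (r = -116 - 85 = -201)
g(B) = -67 (g(B) = (⅓)*(-201) = -67)
1/g(-109 + 105) = 1/(-67) = -1/67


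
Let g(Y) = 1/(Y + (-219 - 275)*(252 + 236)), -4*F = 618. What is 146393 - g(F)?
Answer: 70627742031/482453 ≈ 1.4639e+5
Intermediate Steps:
F = -309/2 (F = -¼*618 = -309/2 ≈ -154.50)
g(Y) = 1/(-241072 + Y) (g(Y) = 1/(Y - 494*488) = 1/(Y - 241072) = 1/(-241072 + Y))
146393 - g(F) = 146393 - 1/(-241072 - 309/2) = 146393 - 1/(-482453/2) = 146393 - 1*(-2/482453) = 146393 + 2/482453 = 70627742031/482453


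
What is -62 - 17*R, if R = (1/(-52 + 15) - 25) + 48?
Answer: -16744/37 ≈ -452.54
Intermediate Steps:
R = 850/37 (R = (1/(-37) - 25) + 48 = (-1/37 - 25) + 48 = -926/37 + 48 = 850/37 ≈ 22.973)
-62 - 17*R = -62 - 17*850/37 = -62 - 14450/37 = -16744/37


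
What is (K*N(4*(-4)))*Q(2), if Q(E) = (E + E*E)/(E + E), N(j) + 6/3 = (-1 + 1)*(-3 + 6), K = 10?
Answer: -30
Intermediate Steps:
N(j) = -2 (N(j) = -2 + (-1 + 1)*(-3 + 6) = -2 + 0*3 = -2 + 0 = -2)
Q(E) = (E + E²)/(2*E) (Q(E) = (E + E²)/((2*E)) = (E + E²)*(1/(2*E)) = (E + E²)/(2*E))
(K*N(4*(-4)))*Q(2) = (10*(-2))*(½ + (½)*2) = -20*(½ + 1) = -20*3/2 = -30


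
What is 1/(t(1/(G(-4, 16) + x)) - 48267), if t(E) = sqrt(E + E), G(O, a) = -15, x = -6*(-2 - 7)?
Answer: -1882413/90858428269 - sqrt(78)/90858428269 ≈ -2.0718e-5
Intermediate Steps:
x = 54 (x = -6*(-9) = 54)
t(E) = sqrt(2)*sqrt(E) (t(E) = sqrt(2*E) = sqrt(2)*sqrt(E))
1/(t(1/(G(-4, 16) + x)) - 48267) = 1/(sqrt(2)*sqrt(1/(-15 + 54)) - 48267) = 1/(sqrt(2)*sqrt(1/39) - 48267) = 1/(sqrt(2)*(sqrt(39)/39) - 48267) = 1/(sqrt(78)/39 - 48267) = 1/(-48267 + sqrt(78)/39)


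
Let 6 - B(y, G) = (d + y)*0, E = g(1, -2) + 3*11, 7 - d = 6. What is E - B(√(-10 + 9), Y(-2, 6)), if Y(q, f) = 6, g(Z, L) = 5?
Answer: 32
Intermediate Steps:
d = 1 (d = 7 - 1*6 = 7 - 6 = 1)
E = 38 (E = 5 + 3*11 = 5 + 33 = 38)
B(y, G) = 6 (B(y, G) = 6 - (1 + y)*0 = 6 - 1*0 = 6 + 0 = 6)
E - B(√(-10 + 9), Y(-2, 6)) = 38 - 1*6 = 38 - 6 = 32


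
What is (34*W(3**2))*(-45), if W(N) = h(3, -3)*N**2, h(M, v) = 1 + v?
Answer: 247860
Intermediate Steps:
W(N) = -2*N**2 (W(N) = (1 - 3)*N**2 = -2*N**2)
(34*W(3**2))*(-45) = (34*(-2*(3**2)**2))*(-45) = (34*(-2*9**2))*(-45) = (34*(-2*81))*(-45) = (34*(-162))*(-45) = -5508*(-45) = 247860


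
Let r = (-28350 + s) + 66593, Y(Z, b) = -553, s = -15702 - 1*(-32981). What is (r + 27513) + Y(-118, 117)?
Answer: 82482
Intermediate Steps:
s = 17279 (s = -15702 + 32981 = 17279)
r = 55522 (r = (-28350 + 17279) + 66593 = -11071 + 66593 = 55522)
(r + 27513) + Y(-118, 117) = (55522 + 27513) - 553 = 83035 - 553 = 82482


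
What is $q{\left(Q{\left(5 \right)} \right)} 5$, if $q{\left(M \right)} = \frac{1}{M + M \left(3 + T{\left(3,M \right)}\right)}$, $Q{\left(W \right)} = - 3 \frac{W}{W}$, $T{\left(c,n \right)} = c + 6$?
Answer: $- \frac{5}{39} \approx -0.12821$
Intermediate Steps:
$T{\left(c,n \right)} = 6 + c$
$Q{\left(W \right)} = -3$ ($Q{\left(W \right)} = \left(-3\right) 1 = -3$)
$q{\left(M \right)} = \frac{1}{13 M}$ ($q{\left(M \right)} = \frac{1}{M + M \left(3 + \left(6 + 3\right)\right)} = \frac{1}{M + M \left(3 + 9\right)} = \frac{1}{M + M 12} = \frac{1}{M + 12 M} = \frac{1}{13 M}$)
$q{\left(Q{\left(5 \right)} \right)} 5 = \frac{1}{13 \left(-3\right)} 5 = \frac{1}{13} \left(- \frac{1}{3}\right) 5 = \left(- \frac{1}{39}\right) 5 = - \frac{5}{39}$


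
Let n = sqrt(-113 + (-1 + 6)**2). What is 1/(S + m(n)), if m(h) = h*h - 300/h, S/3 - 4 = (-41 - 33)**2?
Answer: -11*I/(-179872*I + 75*sqrt(22)) ≈ 6.1154e-5 - 1.196e-7*I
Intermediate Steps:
n = 2*I*sqrt(22) (n = sqrt(-113 + 5**2) = sqrt(-113 + 25) = sqrt(-88) = 2*I*sqrt(22) ≈ 9.3808*I)
S = 16440 (S = 12 + 3*(-41 - 33)**2 = 12 + 3*(-74)**2 = 12 + 3*5476 = 12 + 16428 = 16440)
m(h) = h**2 - 300/h
1/(S + m(n)) = 1/(16440 + (-300 + (2*I*sqrt(22))**3)/((2*I*sqrt(22)))) = 1/(16440 + (-I*sqrt(22)/44)*(-300 - 176*I*sqrt(22))) = 1/(16440 - I*sqrt(22)*(-300 - 176*I*sqrt(22))/44)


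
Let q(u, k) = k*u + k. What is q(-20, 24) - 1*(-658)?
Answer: 202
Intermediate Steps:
q(u, k) = k + k*u
q(-20, 24) - 1*(-658) = 24*(1 - 20) - 1*(-658) = 24*(-19) + 658 = -456 + 658 = 202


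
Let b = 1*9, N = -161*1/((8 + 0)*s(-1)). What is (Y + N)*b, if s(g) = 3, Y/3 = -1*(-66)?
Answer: 13773/8 ≈ 1721.6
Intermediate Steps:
Y = 198 (Y = 3*(-1*(-66)) = 3*66 = 198)
N = -161/24 (N = -161*1/(3*(8 + 0)) = -161/(8*3) = -161/24 ≈ -6.7083)
b = 9
(Y + N)*b = (198 - 161/24)*9 = (4591/24)*9 = 13773/8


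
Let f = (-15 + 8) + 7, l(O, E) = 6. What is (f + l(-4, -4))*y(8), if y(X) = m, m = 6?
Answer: 36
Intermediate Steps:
f = 0 (f = -7 + 7 = 0)
y(X) = 6
(f + l(-4, -4))*y(8) = (0 + 6)*6 = 6*6 = 36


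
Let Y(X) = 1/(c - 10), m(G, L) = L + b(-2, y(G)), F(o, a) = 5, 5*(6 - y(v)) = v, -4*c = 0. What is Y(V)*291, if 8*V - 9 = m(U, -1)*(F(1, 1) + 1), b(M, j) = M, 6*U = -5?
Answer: -291/10 ≈ -29.100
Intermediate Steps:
c = 0 (c = -¼*0 = 0)
U = -⅚ (U = (⅙)*(-5) = -⅚ ≈ -0.83333)
y(v) = 6 - v/5
m(G, L) = -2 + L (m(G, L) = L - 2 = -2 + L)
V = -9/8 (V = 9/8 + ((-2 - 1)*(5 + 1))/8 = 9/8 + (-3*6)/8 = 9/8 + (⅛)*(-18) = 9/8 - 9/4 = -9/8 ≈ -1.1250)
Y(X) = -⅒ (Y(X) = 1/(0 - 10) = 1/(-10) = -⅒)
Y(V)*291 = -⅒*291 = -291/10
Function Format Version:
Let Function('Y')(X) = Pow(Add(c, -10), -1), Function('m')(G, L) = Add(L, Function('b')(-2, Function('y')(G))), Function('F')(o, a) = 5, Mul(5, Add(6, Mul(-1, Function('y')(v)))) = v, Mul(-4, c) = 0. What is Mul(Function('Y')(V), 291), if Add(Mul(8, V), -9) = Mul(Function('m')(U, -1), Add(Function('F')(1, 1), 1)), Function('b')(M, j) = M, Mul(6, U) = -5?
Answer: Rational(-291, 10) ≈ -29.100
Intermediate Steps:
c = 0 (c = Mul(Rational(-1, 4), 0) = 0)
U = Rational(-5, 6) (U = Mul(Rational(1, 6), -5) = Rational(-5, 6) ≈ -0.83333)
Function('y')(v) = Add(6, Mul(Rational(-1, 5), v))
Function('m')(G, L) = Add(-2, L) (Function('m')(G, L) = Add(L, -2) = Add(-2, L))
V = Rational(-9, 8) (V = Add(Rational(9, 8), Mul(Rational(1, 8), Mul(Add(-2, -1), Add(5, 1)))) = Add(Rational(9, 8), Mul(Rational(1, 8), Mul(-3, 6))) = Add(Rational(9, 8), Mul(Rational(1, 8), -18)) = Add(Rational(9, 8), Rational(-9, 4)) = Rational(-9, 8) ≈ -1.1250)
Function('Y')(X) = Rational(-1, 10) (Function('Y')(X) = Pow(Add(0, -10), -1) = Pow(-10, -1) = Rational(-1, 10))
Mul(Function('Y')(V), 291) = Mul(Rational(-1, 10), 291) = Rational(-291, 10)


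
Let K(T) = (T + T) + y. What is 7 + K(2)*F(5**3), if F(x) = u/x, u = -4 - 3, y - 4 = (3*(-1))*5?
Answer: 924/125 ≈ 7.3920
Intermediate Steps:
y = -11 (y = 4 + (3*(-1))*5 = 4 - 3*5 = 4 - 15 = -11)
u = -7
F(x) = -7/x
K(T) = -11 + 2*T (K(T) = (T + T) - 11 = 2*T - 11 = -11 + 2*T)
7 + K(2)*F(5**3) = 7 + (-11 + 2*2)*(-7/(5**3)) = 7 + (-11 + 4)*(-7/125) = 7 - (-49)/125 = 7 - 7*(-7/125) = 7 + 49/125 = 924/125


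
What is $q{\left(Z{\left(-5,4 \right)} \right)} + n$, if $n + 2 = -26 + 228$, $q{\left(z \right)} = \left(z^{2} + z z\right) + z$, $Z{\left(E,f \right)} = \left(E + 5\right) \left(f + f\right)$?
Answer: $200$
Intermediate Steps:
$Z{\left(E,f \right)} = 2 f \left(5 + E\right)$ ($Z{\left(E,f \right)} = \left(5 + E\right) 2 f = 2 f \left(5 + E\right)$)
$q{\left(z \right)} = z + 2 z^{2}$ ($q{\left(z \right)} = \left(z^{2} + z^{2}\right) + z = 2 z^{2} + z = z + 2 z^{2}$)
$n = 200$ ($n = -2 + \left(-26 + 228\right) = -2 + 202 = 200$)
$q{\left(Z{\left(-5,4 \right)} \right)} + n = 2 \cdot 4 \left(5 - 5\right) \left(1 + 2 \cdot 2 \cdot 4 \left(5 - 5\right)\right) + 200 = 2 \cdot 4 \cdot 0 \left(1 + 2 \cdot 2 \cdot 4 \cdot 0\right) + 200 = 0 \left(1 + 2 \cdot 0\right) + 200 = 0 \left(1 + 0\right) + 200 = 0 \cdot 1 + 200 = 0 + 200 = 200$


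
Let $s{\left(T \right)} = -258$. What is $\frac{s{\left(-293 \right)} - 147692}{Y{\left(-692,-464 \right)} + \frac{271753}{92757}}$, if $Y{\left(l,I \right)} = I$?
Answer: $\frac{2744679630}{8553499} \approx 320.88$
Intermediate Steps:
$\frac{s{\left(-293 \right)} - 147692}{Y{\left(-692,-464 \right)} + \frac{271753}{92757}} = \frac{-258 - 147692}{-464 + \frac{271753}{92757}} = - \frac{147950}{-464 + 271753 \cdot \frac{1}{92757}} = - \frac{147950}{-464 + \frac{271753}{92757}} = - \frac{147950}{- \frac{42767495}{92757}} = \left(-147950\right) \left(- \frac{92757}{42767495}\right) = \frac{2744679630}{8553499}$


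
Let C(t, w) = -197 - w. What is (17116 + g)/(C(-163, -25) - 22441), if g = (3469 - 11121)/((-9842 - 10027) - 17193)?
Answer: -317180422/419041503 ≈ -0.75692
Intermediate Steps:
g = 3826/18531 (g = -7652/(-19869 - 17193) = -7652/(-37062) = -7652*(-1/37062) = 3826/18531 ≈ 0.20646)
(17116 + g)/(C(-163, -25) - 22441) = (17116 + 3826/18531)/((-197 - 1*(-25)) - 22441) = 317180422/(18531*((-197 + 25) - 22441)) = 317180422/(18531*(-172 - 22441)) = (317180422/18531)/(-22613) = (317180422/18531)*(-1/22613) = -317180422/419041503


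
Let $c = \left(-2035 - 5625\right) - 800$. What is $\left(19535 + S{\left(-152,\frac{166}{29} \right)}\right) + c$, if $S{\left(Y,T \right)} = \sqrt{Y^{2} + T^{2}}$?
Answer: $11075 + \frac{2 \sqrt{4864505}}{29} \approx 11227.0$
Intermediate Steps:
$S{\left(Y,T \right)} = \sqrt{T^{2} + Y^{2}}$
$c = -8460$ ($c = -7660 - 800 = -8460$)
$\left(19535 + S{\left(-152,\frac{166}{29} \right)}\right) + c = \left(19535 + \sqrt{\left(\frac{166}{29}\right)^{2} + \left(-152\right)^{2}}\right) - 8460 = \left(19535 + \sqrt{\left(166 \cdot \frac{1}{29}\right)^{2} + 23104}\right) - 8460 = \left(19535 + \sqrt{\left(\frac{166}{29}\right)^{2} + 23104}\right) - 8460 = \left(19535 + \sqrt{\frac{27556}{841} + 23104}\right) - 8460 = \left(19535 + \sqrt{\frac{19458020}{841}}\right) - 8460 = \left(19535 + \frac{2 \sqrt{4864505}}{29}\right) - 8460 = 11075 + \frac{2 \sqrt{4864505}}{29}$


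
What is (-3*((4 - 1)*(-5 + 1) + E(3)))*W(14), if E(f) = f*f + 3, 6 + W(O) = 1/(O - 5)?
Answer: 0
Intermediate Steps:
W(O) = -6 + 1/(-5 + O) (W(O) = -6 + 1/(O - 5) = -6 + 1/(-5 + O))
E(f) = 3 + f² (E(f) = f² + 3 = 3 + f²)
(-3*((4 - 1)*(-5 + 1) + E(3)))*W(14) = (-3*((4 - 1)*(-5 + 1) + (3 + 3²)))*((31 - 6*14)/(-5 + 14)) = (-3*(3*(-4) + (3 + 9)))*((31 - 84)/9) = (-3*(-12 + 12))*((⅑)*(-53)) = -3*0*(-53/9) = 0*(-53/9) = 0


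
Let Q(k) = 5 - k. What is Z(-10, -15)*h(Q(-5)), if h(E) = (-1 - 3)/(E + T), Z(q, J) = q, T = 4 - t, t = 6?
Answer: 5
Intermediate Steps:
T = -2 (T = 4 - 1*6 = 4 - 6 = -2)
h(E) = -4/(-2 + E) (h(E) = (-1 - 3)/(E - 2) = -4/(-2 + E))
Z(-10, -15)*h(Q(-5)) = -(-40)/(-2 + (5 - 1*(-5))) = -(-40)/(-2 + (5 + 5)) = -(-40)/(-2 + 10) = -(-40)/8 = -10*(-1/2) = 5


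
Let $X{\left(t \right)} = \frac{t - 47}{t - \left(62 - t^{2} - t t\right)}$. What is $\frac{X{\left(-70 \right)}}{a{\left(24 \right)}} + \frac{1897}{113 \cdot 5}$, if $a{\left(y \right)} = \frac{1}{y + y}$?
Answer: $\frac{3791789}{1365605} \approx 2.7766$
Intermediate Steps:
$a{\left(y \right)} = \frac{1}{2 y}$
$X{\left(t \right)} = \frac{-47 + t}{-62 + t + 2 t^{2}}$ ($X{\left(t \right)} = \frac{-47 + t}{t + \left(\left(t^{2} + t^{2}\right) - 62\right)} = \frac{-47 + t}{t + \left(2 t^{2} - 62\right)} = \frac{-47 + t}{t + \left(-62 + 2 t^{2}\right)} = \frac{-47 + t}{-62 + t + 2 t^{2}}$)
$\frac{X{\left(-70 \right)}}{a{\left(24 \right)}} + \frac{1897}{113 \cdot 5} = \frac{\frac{1}{-62 - 70 + 2 \left(-70\right)^{2}} \left(-47 - 70\right)}{\frac{1}{2} \cdot \frac{1}{24}} + \frac{1897}{113 \cdot 5} = \frac{\frac{1}{-62 - 70 + 2 \cdot 4900} \left(-117\right)}{\frac{1}{2} \cdot \frac{1}{24}} + \frac{1897}{565} = \frac{1}{-62 - 70 + 9800} \left(-117\right) \frac{1}{\frac{1}{48}} + 1897 \cdot \frac{1}{565} = \frac{1}{9668} \left(-117\right) 48 + \frac{1897}{565} = \left(- \frac{117}{9668}\right) 48 + \frac{1897}{565} = - \frac{1404}{2417} + \frac{1897}{565} = \frac{3791789}{1365605}$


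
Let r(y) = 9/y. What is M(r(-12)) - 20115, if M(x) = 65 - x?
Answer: -80197/4 ≈ -20049.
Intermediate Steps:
M(r(-12)) - 20115 = (65 - 9/(-12)) - 20115 = (65 - 9*(-1)/12) - 20115 = (65 - 1*(-¾)) - 20115 = (65 + ¾) - 20115 = 263/4 - 20115 = -80197/4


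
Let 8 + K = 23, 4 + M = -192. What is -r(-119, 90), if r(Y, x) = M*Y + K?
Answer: -23339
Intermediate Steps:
M = -196 (M = -4 - 192 = -196)
K = 15 (K = -8 + 23 = 15)
r(Y, x) = 15 - 196*Y (r(Y, x) = -196*Y + 15 = 15 - 196*Y)
-r(-119, 90) = -(15 - 196*(-119)) = -(15 + 23324) = -1*23339 = -23339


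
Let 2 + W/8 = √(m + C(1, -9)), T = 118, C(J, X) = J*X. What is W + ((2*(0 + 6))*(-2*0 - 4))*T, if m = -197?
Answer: -5680 + 8*I*√206 ≈ -5680.0 + 114.82*I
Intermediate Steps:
W = -16 + 8*I*√206 (W = -16 + 8*√(-197 + 1*(-9)) = -16 + 8*√(-197 - 9) = -16 + 8*√(-206) = -16 + 8*(I*√206) = -16 + 8*I*√206 ≈ -16.0 + 114.82*I)
W + ((2*(0 + 6))*(-2*0 - 4))*T = (-16 + 8*I*√206) + ((2*(0 + 6))*(-2*0 - 4))*118 = (-16 + 8*I*√206) + ((2*6)*(0 - 4))*118 = (-16 + 8*I*√206) + (12*(-4))*118 = (-16 + 8*I*√206) - 48*118 = (-16 + 8*I*√206) - 5664 = -5680 + 8*I*√206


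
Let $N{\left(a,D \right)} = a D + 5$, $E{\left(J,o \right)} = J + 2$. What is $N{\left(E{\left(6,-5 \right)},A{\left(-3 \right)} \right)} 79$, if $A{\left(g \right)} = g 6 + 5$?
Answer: $-7821$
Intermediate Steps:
$A{\left(g \right)} = 5 + 6 g$ ($A{\left(g \right)} = 6 g + 5 = 5 + 6 g$)
$E{\left(J,o \right)} = 2 + J$
$N{\left(a,D \right)} = 5 + D a$ ($N{\left(a,D \right)} = D a + 5 = 5 + D a$)
$N{\left(E{\left(6,-5 \right)},A{\left(-3 \right)} \right)} 79 = \left(5 + \left(5 + 6 \left(-3\right)\right) \left(2 + 6\right)\right) 79 = \left(5 + \left(5 - 18\right) 8\right) 79 = \left(5 - 104\right) 79 = \left(-99\right) 79 = -7821$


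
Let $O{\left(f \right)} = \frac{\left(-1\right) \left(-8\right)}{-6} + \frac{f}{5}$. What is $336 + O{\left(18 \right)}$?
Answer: $\frac{5074}{15} \approx 338.27$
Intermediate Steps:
$O{\left(f \right)} = - \frac{4}{3} + \frac{f}{5}$ ($O{\left(f \right)} = 8 \left(- \frac{1}{6}\right) + f \frac{1}{5} = - \frac{4}{3} + \frac{f}{5}$)
$336 + O{\left(18 \right)} = 336 + \left(- \frac{4}{3} + \frac{1}{5} \cdot 18\right) = 336 + \left(- \frac{4}{3} + \frac{18}{5}\right) = 336 + \frac{34}{15} = \frac{5074}{15}$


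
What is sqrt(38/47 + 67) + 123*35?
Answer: 4305 + sqrt(149789)/47 ≈ 4313.2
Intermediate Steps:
sqrt(38/47 + 67) + 123*35 = sqrt(38*(1/47) + 67) + 4305 = sqrt(38/47 + 67) + 4305 = sqrt(3187/47) + 4305 = sqrt(149789)/47 + 4305 = 4305 + sqrt(149789)/47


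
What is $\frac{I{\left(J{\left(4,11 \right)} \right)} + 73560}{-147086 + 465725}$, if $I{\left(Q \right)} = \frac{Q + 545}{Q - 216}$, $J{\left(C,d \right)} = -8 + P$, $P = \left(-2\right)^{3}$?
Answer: $\frac{17065391}{73924248} \approx 0.23085$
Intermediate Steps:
$P = -8$
$J{\left(C,d \right)} = -16$ ($J{\left(C,d \right)} = -8 - 8 = -16$)
$I{\left(Q \right)} = \frac{545 + Q}{-216 + Q}$
$\frac{I{\left(J{\left(4,11 \right)} \right)} + 73560}{-147086 + 465725} = \frac{\frac{545 - 16}{-216 - 16} + 73560}{-147086 + 465725} = \frac{\frac{1}{-232} \cdot 529 + 73560}{318639} = \left(\left(- \frac{1}{232}\right) 529 + 73560\right) \frac{1}{318639} = \left(- \frac{529}{232} + 73560\right) \frac{1}{318639} = \frac{17065391}{232} \cdot \frac{1}{318639} = \frac{17065391}{73924248}$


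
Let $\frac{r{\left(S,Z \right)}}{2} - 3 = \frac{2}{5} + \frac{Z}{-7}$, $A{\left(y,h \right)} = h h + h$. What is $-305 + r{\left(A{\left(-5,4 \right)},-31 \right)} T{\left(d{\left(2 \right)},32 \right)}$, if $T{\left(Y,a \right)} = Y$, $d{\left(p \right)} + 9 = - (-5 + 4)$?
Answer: $- \frac{15059}{35} \approx -430.26$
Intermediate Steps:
$A{\left(y,h \right)} = h + h^{2}$ ($A{\left(y,h \right)} = h^{2} + h = h + h^{2}$)
$d{\left(p \right)} = -8$ ($d{\left(p \right)} = -9 - \left(-5 + 4\right) = -9 - -1 = -9 + 1 = -8$)
$r{\left(S,Z \right)} = \frac{34}{5} - \frac{2 Z}{7}$ ($r{\left(S,Z \right)} = 6 + 2 \left(\frac{2}{5} + \frac{Z}{-7}\right) = 6 + 2 \left(2 \cdot \frac{1}{5} + Z \left(- \frac{1}{7}\right)\right) = 6 + 2 \left(\frac{2}{5} - \frac{Z}{7}\right) = 6 - \left(- \frac{4}{5} + \frac{2 Z}{7}\right) = \frac{34}{5} - \frac{2 Z}{7}$)
$-305 + r{\left(A{\left(-5,4 \right)},-31 \right)} T{\left(d{\left(2 \right)},32 \right)} = -305 + \left(\frac{34}{5} - - \frac{62}{7}\right) \left(-8\right) = -305 + \left(\frac{34}{5} + \frac{62}{7}\right) \left(-8\right) = -305 + \frac{548}{35} \left(-8\right) = -305 - \frac{4384}{35} = - \frac{15059}{35}$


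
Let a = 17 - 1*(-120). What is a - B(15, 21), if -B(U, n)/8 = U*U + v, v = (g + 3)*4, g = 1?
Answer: 2065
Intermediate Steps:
a = 137 (a = 17 + 120 = 137)
v = 16 (v = (1 + 3)*4 = 4*4 = 16)
B(U, n) = -128 - 8*U² (B(U, n) = -8*(U*U + 16) = -8*(U² + 16) = -8*(16 + U²) = -128 - 8*U²)
a - B(15, 21) = 137 - (-128 - 8*15²) = 137 - (-128 - 8*225) = 137 - (-128 - 1800) = 137 - 1*(-1928) = 137 + 1928 = 2065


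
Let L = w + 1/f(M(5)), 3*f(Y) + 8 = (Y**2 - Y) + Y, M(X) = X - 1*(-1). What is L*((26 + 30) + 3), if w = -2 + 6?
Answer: 6785/28 ≈ 242.32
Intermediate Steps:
M(X) = 1 + X (M(X) = X + 1 = 1 + X)
f(Y) = -8/3 + Y**2/3 (f(Y) = -8/3 + ((Y**2 - Y) + Y)/3 = -8/3 + Y**2/3)
w = 4
L = 115/28 (L = 4 + 1/(-8/3 + (1 + 5)**2/3) = 4 + 1/(-8/3 + (1/3)*6**2) = 4 + 1/(-8/3 + (1/3)*36) = 4 + 1/(-8/3 + 12) = 4 + 1/(28/3) = 4 + 1*(3/28) = 4 + 3/28 = 115/28 ≈ 4.1071)
L*((26 + 30) + 3) = 115*((26 + 30) + 3)/28 = 115*(56 + 3)/28 = (115/28)*59 = 6785/28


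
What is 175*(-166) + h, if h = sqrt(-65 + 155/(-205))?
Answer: -29050 + 2*I*sqrt(27634)/41 ≈ -29050.0 + 8.109*I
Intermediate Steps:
h = 2*I*sqrt(27634)/41 (h = sqrt(-65 + 155*(-1/205)) = sqrt(-65 - 31/41) = sqrt(-2696/41) = 2*I*sqrt(27634)/41 ≈ 8.109*I)
175*(-166) + h = 175*(-166) + 2*I*sqrt(27634)/41 = -29050 + 2*I*sqrt(27634)/41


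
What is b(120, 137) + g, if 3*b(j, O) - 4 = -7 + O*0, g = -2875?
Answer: -2876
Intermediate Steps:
b(j, O) = -1 (b(j, O) = 4/3 + (-7 + O*0)/3 = 4/3 + (-7 + 0)/3 = 4/3 + (⅓)*(-7) = 4/3 - 7/3 = -1)
b(120, 137) + g = -1 - 2875 = -2876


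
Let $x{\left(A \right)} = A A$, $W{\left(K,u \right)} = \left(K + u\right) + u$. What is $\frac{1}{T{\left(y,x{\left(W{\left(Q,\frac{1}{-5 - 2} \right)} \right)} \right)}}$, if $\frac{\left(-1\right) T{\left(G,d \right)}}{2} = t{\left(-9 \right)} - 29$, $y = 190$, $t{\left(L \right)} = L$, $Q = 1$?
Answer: $\frac{1}{76} \approx 0.013158$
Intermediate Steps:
$W{\left(K,u \right)} = K + 2 u$
$x{\left(A \right)} = A^{2}$
$T{\left(G,d \right)} = 76$ ($T{\left(G,d \right)} = - 2 \left(-9 - 29\right) = \left(-2\right) \left(-38\right) = 76$)
$\frac{1}{T{\left(y,x{\left(W{\left(Q,\frac{1}{-5 - 2} \right)} \right)} \right)}} = \frac{1}{76}$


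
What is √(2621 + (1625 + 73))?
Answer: √4319 ≈ 65.719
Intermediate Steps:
√(2621 + (1625 + 73)) = √(2621 + 1698) = √4319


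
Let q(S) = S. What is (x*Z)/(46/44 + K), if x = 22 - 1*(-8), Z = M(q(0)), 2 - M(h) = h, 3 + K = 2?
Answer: 1320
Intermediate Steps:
K = -1 (K = -3 + 2 = -1)
M(h) = 2 - h
Z = 2 (Z = 2 - 1*0 = 2 + 0 = 2)
x = 30 (x = 22 + 8 = 30)
(x*Z)/(46/44 + K) = (30*2)/(46/44 - 1) = 60/(46*(1/44) - 1) = 60/(23/22 - 1) = 60/(1/22) = 60*22 = 1320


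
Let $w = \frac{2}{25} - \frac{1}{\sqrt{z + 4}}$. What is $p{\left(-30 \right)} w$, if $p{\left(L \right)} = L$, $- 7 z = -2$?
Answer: $- \frac{12}{5} + \sqrt{210} \approx 12.091$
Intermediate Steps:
$z = \frac{2}{7}$ ($z = \left(- \frac{1}{7}\right) \left(-2\right) = \frac{2}{7} \approx 0.28571$)
$w = \frac{2}{25} - \frac{\sqrt{210}}{30}$ ($w = \frac{2}{25} - \frac{1}{\sqrt{\frac{2}{7} + 4}} = 2 \cdot \frac{1}{25} - \frac{1}{\sqrt{\frac{30}{7}}} = \frac{2}{25} - \frac{1}{\frac{1}{7} \sqrt{210}} = \frac{2}{25} - \frac{\sqrt{210}}{30} \approx -0.40305$)
$p{\left(-30 \right)} w = - 30 \left(\frac{2}{25} - \frac{\sqrt{210}}{30}\right) = - \frac{12}{5} + \sqrt{210}$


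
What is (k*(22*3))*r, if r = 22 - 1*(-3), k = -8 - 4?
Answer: -19800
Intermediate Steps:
k = -12
r = 25 (r = 22 + 3 = 25)
(k*(22*3))*r = -264*3*25 = -12*66*25 = -792*25 = -19800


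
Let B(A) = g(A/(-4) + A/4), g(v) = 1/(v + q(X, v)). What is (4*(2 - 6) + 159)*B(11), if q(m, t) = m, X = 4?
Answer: 143/4 ≈ 35.750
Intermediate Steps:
g(v) = 1/(4 + v) (g(v) = 1/(v + 4) = 1/(4 + v))
B(A) = ¼ (B(A) = 1/(4 + (A/(-4) + A/4)) = 1/(4 + (A*(-¼) + A*(¼))) = 1/(4 + (-A/4 + A/4)) = 1/(4 + 0) = 1/4 = ¼)
(4*(2 - 6) + 159)*B(11) = (4*(2 - 6) + 159)*(¼) = (4*(-4) + 159)*(¼) = (-16 + 159)*(¼) = 143*(¼) = 143/4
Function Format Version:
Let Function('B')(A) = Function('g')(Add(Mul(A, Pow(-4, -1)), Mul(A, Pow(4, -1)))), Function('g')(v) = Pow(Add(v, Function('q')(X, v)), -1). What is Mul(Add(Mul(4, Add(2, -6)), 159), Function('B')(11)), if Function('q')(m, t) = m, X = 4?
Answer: Rational(143, 4) ≈ 35.750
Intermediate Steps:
Function('g')(v) = Pow(Add(4, v), -1) (Function('g')(v) = Pow(Add(v, 4), -1) = Pow(Add(4, v), -1))
Function('B')(A) = Rational(1, 4) (Function('B')(A) = Pow(Add(4, Add(Mul(A, Pow(-4, -1)), Mul(A, Pow(4, -1)))), -1) = Pow(Add(4, Add(Mul(A, Rational(-1, 4)), Mul(A, Rational(1, 4)))), -1) = Pow(Add(4, Add(Mul(Rational(-1, 4), A), Mul(Rational(1, 4), A))), -1) = Pow(Add(4, 0), -1) = Pow(4, -1) = Rational(1, 4))
Mul(Add(Mul(4, Add(2, -6)), 159), Function('B')(11)) = Mul(Add(Mul(4, Add(2, -6)), 159), Rational(1, 4)) = Mul(Add(Mul(4, -4), 159), Rational(1, 4)) = Mul(Add(-16, 159), Rational(1, 4)) = Mul(143, Rational(1, 4)) = Rational(143, 4)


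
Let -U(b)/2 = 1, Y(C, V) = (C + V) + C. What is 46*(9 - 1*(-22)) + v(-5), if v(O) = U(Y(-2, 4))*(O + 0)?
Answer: 1436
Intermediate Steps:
Y(C, V) = V + 2*C
U(b) = -2 (U(b) = -2*1 = -2)
v(O) = -2*O (v(O) = -2*(O + 0) = -2*O)
46*(9 - 1*(-22)) + v(-5) = 46*(9 - 1*(-22)) - 2*(-5) = 46*(9 + 22) + 10 = 46*31 + 10 = 1426 + 10 = 1436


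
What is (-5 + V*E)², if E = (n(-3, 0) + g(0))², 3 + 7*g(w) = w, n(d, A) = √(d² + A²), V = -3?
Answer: 1481089/2401 ≈ 616.86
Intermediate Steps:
n(d, A) = √(A² + d²)
g(w) = -3/7 + w/7
E = 324/49 (E = (√(0² + (-3)²) + (-3/7 + (⅐)*0))² = (√(0 + 9) + (-3/7 + 0))² = (√9 - 3/7)² = (3 - 3/7)² = (18/7)² = 324/49 ≈ 6.6122)
(-5 + V*E)² = (-5 - 3*324/49)² = (-5 - 972/49)² = (-1217/49)² = 1481089/2401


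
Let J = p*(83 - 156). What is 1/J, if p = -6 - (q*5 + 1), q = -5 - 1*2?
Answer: -1/2044 ≈ -0.00048924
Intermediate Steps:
q = -7 (q = -5 - 2 = -7)
p = 28 (p = -6 - (-7*5 + 1) = -6 - (-35 + 1) = -6 - 1*(-34) = -6 + 34 = 28)
J = -2044 (J = 28*(83 - 156) = 28*(-73) = -2044)
1/J = 1/(-2044) = -1/2044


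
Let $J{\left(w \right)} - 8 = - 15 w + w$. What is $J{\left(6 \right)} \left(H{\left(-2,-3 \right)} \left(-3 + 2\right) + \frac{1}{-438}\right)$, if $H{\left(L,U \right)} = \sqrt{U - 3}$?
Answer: $\frac{38}{219} + 76 i \sqrt{6} \approx 0.17352 + 186.16 i$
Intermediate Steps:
$H{\left(L,U \right)} = \sqrt{-3 + U}$
$J{\left(w \right)} = 8 - 14 w$ ($J{\left(w \right)} = 8 + \left(- 15 w + w\right) = 8 - 14 w$)
$J{\left(6 \right)} \left(H{\left(-2,-3 \right)} \left(-3 + 2\right) + \frac{1}{-438}\right) = \left(8 - 84\right) \left(\sqrt{-3 - 3} \left(-3 + 2\right) + \frac{1}{-438}\right) = \left(8 - 84\right) \left(\sqrt{-6} \left(-1\right) - \frac{1}{438}\right) = - 76 \left(i \sqrt{6} \left(-1\right) - \frac{1}{438}\right) = - 76 \left(- i \sqrt{6} - \frac{1}{438}\right) = - 76 \left(- \frac{1}{438} - i \sqrt{6}\right) = \frac{38}{219} + 76 i \sqrt{6}$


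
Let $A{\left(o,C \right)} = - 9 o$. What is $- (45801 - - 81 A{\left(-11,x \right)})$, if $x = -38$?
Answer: $-53820$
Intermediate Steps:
$- (45801 - - 81 A{\left(-11,x \right)}) = - (45801 - - 81 \left(\left(-9\right) \left(-11\right)\right)) = - (45801 - \left(-81\right) 99) = - (45801 - -8019) = - (45801 + 8019) = \left(-1\right) 53820 = -53820$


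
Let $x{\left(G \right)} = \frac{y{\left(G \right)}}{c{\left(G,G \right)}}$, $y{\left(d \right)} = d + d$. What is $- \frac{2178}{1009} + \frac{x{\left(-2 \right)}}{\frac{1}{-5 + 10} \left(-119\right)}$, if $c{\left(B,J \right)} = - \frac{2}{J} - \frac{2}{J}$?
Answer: $- \frac{249092}{120071} \approx -2.0745$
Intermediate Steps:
$c{\left(B,J \right)} = - \frac{4}{J}$
$y{\left(d \right)} = 2 d$
$x{\left(G \right)} = - \frac{G^{2}}{2}$ ($x{\left(G \right)} = \frac{2 G}{\left(-4\right) \frac{1}{G}} = 2 G \left(- \frac{G}{4}\right) = - \frac{G^{2}}{2}$)
$- \frac{2178}{1009} + \frac{x{\left(-2 \right)}}{\frac{1}{-5 + 10} \left(-119\right)} = - \frac{2178}{1009} + \frac{\left(- \frac{1}{2}\right) \left(-2\right)^{2}}{\frac{1}{-5 + 10} \left(-119\right)} = \left(-2178\right) \frac{1}{1009} + \frac{\left(- \frac{1}{2}\right) 4}{\frac{1}{5} \left(-119\right)} = - \frac{2178}{1009} - \frac{2}{\frac{1}{5} \left(-119\right)} = - \frac{2178}{1009} - \frac{2}{- \frac{119}{5}} = - \frac{2178}{1009} - - \frac{10}{119} = - \frac{2178}{1009} + \frac{10}{119} = - \frac{249092}{120071}$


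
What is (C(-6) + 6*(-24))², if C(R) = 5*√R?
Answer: 20586 - 1440*I*√6 ≈ 20586.0 - 3527.3*I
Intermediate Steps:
(C(-6) + 6*(-24))² = (5*√(-6) + 6*(-24))² = (5*(I*√6) - 144)² = (5*I*√6 - 144)² = (-144 + 5*I*√6)²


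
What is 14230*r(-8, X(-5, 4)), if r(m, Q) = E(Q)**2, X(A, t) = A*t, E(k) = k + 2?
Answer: 4610520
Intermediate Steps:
E(k) = 2 + k
r(m, Q) = (2 + Q)**2
14230*r(-8, X(-5, 4)) = 14230*(2 - 5*4)**2 = 14230*(2 - 20)**2 = 14230*(-18)**2 = 14230*324 = 4610520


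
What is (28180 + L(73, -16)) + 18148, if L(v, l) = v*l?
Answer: 45160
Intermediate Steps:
L(v, l) = l*v
(28180 + L(73, -16)) + 18148 = (28180 - 16*73) + 18148 = (28180 - 1168) + 18148 = 27012 + 18148 = 45160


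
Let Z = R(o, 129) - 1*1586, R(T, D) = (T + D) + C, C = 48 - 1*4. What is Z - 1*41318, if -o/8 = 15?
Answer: -42851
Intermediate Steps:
C = 44 (C = 48 - 4 = 44)
o = -120 (o = -8*15 = -120)
R(T, D) = 44 + D + T (R(T, D) = (T + D) + 44 = (D + T) + 44 = 44 + D + T)
Z = -1533 (Z = (44 + 129 - 120) - 1*1586 = 53 - 1586 = -1533)
Z - 1*41318 = -1533 - 1*41318 = -1533 - 41318 = -42851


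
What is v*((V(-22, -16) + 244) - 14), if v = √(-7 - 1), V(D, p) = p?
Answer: 428*I*√2 ≈ 605.28*I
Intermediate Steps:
v = 2*I*√2 (v = √(-8) = 2*I*√2 ≈ 2.8284*I)
v*((V(-22, -16) + 244) - 14) = (2*I*√2)*((-16 + 244) - 14) = (2*I*√2)*(228 - 14) = (2*I*√2)*214 = 428*I*√2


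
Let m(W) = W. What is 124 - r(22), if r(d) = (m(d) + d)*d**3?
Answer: -468388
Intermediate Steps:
r(d) = 2*d**4 (r(d) = (d + d)*d**3 = (2*d)*d**3 = 2*d**4)
124 - r(22) = 124 - 2*22**4 = 124 - 2*234256 = 124 - 1*468512 = 124 - 468512 = -468388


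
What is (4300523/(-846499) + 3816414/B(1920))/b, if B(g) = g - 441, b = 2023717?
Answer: 1074743387023/844545687474019 ≈ 0.0012726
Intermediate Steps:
B(g) = -441 + g
(4300523/(-846499) + 3816414/B(1920))/b = (4300523/(-846499) + 3816414/(-441 + 1920))/2023717 = (4300523*(-1/846499) + 3816414/1479)*(1/2023717) = (-4300523/846499 + 3816414*(1/1479))*(1/2023717) = (-4300523/846499 + 1272138/493)*(1/2023717) = (1074743387023/417324007)*(1/2023717) = 1074743387023/844545687474019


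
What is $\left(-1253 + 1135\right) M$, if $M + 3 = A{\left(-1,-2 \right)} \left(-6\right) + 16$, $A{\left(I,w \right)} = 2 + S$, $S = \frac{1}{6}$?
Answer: $0$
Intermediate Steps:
$S = \frac{1}{6} \approx 0.16667$
$A{\left(I,w \right)} = \frac{13}{6}$ ($A{\left(I,w \right)} = 2 + \frac{1}{6} = \frac{13}{6}$)
$M = 0$ ($M = -3 + \left(\frac{13}{6} \left(-6\right) + 16\right) = -3 + \left(-13 + 16\right) = -3 + 3 = 0$)
$\left(-1253 + 1135\right) M = \left(-1253 + 1135\right) 0 = \left(-118\right) 0 = 0$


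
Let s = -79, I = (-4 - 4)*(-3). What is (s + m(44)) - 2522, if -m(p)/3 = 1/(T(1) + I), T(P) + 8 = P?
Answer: -44220/17 ≈ -2601.2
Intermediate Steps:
I = 24 (I = -8*(-3) = 24)
T(P) = -8 + P
m(p) = -3/17 (m(p) = -3/((-8 + 1) + 24) = -3/(-7 + 24) = -3/17)
(s + m(44)) - 2522 = (-79 - 3/17) - 2522 = -1346/17 - 2522 = -44220/17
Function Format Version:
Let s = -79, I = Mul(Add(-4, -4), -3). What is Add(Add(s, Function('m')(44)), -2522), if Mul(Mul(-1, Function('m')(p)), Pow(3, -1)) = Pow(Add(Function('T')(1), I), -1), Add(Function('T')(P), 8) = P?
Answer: Rational(-44220, 17) ≈ -2601.2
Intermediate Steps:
I = 24 (I = Mul(-8, -3) = 24)
Function('T')(P) = Add(-8, P)
Function('m')(p) = Rational(-3, 17) (Function('m')(p) = Mul(-3, Pow(Add(Add(-8, 1), 24), -1)) = Mul(-3, Pow(Add(-7, 24), -1)) = Mul(-3, Pow(17, -1)) = Mul(-3, Rational(1, 17)) = Rational(-3, 17))
Add(Add(s, Function('m')(44)), -2522) = Add(Add(-79, Rational(-3, 17)), -2522) = Add(Rational(-1346, 17), -2522) = Rational(-44220, 17)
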